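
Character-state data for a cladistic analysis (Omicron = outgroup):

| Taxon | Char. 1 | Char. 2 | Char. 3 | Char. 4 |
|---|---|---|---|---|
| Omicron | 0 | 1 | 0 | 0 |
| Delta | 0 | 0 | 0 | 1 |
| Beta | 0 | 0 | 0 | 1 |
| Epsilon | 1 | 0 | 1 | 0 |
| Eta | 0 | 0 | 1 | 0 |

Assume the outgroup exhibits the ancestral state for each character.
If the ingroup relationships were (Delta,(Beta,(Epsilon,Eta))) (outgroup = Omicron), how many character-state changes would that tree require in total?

Map each character onto (Delta,(Beta,(Epsilon,Eta))) (rooted by Omicron) and count the minimum state changes it requires (Fitch parsimony):
Char. 1: 1; Char. 2: 1; Char. 3: 1; Char. 4: 2.
Total tree length = 5.

5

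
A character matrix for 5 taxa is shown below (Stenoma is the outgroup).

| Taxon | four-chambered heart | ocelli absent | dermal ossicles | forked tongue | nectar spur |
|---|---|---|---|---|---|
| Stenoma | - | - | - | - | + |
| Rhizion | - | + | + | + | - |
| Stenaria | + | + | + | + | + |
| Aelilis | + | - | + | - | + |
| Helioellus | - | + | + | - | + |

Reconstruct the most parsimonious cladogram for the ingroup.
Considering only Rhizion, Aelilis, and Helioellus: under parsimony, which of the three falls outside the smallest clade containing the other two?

Aelilis

Character polarity is set by the outgroup: the derived state is whichever differs from the outgroup's state, so for nectar spur the derived state is '-', and for the remaining characters it is '+'.
four-chambered heart groups Aelilis and Stenaria, which is incompatible with the clades supported by the remaining characters; treating it as convergent (homoplasy) costs fewer steps than any alternative tree.
Only Helioellus, Rhizion, and Stenaria show the derived state '+' for ocelli absent, supporting them as a clade.
All ingroup taxa share the derived state '+' for dermal ossicles; it defines the ingroup but does not resolve relationships within it.
forked tongue (derived state '+') is shared by Rhizion and Stenaria — a synapomorphy uniting that clade.
nectar spur (derived state '-') is unique to Rhizion (autapomorphy; uninformative for grouping).
Most parsimonious ingroup topology: (((Rhizion,Stenaria),Helioellus),Aelilis).
Helioellus and Rhizion share a more recent common ancestor with each other than either does with Aelilis, so Aelilis is the least closely related of the three.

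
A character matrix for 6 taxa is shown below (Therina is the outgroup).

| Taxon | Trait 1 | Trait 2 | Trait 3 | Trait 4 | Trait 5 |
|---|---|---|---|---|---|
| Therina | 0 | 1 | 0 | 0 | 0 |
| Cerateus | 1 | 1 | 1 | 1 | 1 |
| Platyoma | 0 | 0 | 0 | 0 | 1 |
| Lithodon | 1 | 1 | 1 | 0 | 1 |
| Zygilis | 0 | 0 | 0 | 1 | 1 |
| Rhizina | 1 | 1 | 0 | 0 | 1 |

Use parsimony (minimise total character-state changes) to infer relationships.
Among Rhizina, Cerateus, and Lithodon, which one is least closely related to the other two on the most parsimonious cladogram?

Character polarity is set by the outgroup: the derived state is whichever differs from the outgroup's state, so for Trait 2 the derived state is '0', and for the remaining characters it is '1'.
Only Cerateus, Lithodon, and Rhizina show the derived state '1' for Trait 1, supporting them as a clade.
Only Platyoma and Zygilis show the derived state '0' for Trait 2, supporting them as a clade.
Trait 3 (derived state '1') is shared by Cerateus and Lithodon — a synapomorphy uniting that clade.
Trait 4 (state '1') occurs in Cerateus and Zygilis but conflicts with the nesting implied by the other characters — most parsimoniously interpreted as homoplasy.
Trait 5 (derived state '1') is shared by all ingroup taxa — unites the whole ingroup.
Most parsimonious ingroup topology: (((Cerateus,Lithodon),Rhizina),(Platyoma,Zygilis)).
Cerateus and Lithodon share a more recent common ancestor with each other than either does with Rhizina, so Rhizina is the least closely related of the three.

Rhizina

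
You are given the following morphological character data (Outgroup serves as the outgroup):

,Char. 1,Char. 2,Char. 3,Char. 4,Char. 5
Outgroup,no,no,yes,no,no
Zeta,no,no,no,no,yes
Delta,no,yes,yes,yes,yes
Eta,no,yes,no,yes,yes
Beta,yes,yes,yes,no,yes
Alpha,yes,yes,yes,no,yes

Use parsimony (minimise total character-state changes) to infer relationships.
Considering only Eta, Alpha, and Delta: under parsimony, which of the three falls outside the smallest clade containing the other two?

Character polarity is set by the outgroup: the derived state is whichever differs from the outgroup's state, so for Char. 3 the derived state is 'no', and for the remaining characters it is 'yes'.
Char. 1 (derived state 'yes') is shared by Alpha and Beta — a synapomorphy uniting that clade.
Char. 2: derived state 'yes' in Alpha, Beta, Delta, and Eta only — synapomorphy for {Alpha, Beta, Delta, Eta}.
Char. 3 groups Eta and Zeta, which is incompatible with the clades supported by the remaining characters; treating it as convergent (homoplasy) costs fewer steps than any alternative tree.
Char. 4: derived state 'yes' in Delta and Eta only — synapomorphy for {Delta, Eta}.
All ingroup taxa share the derived state 'yes' for Char. 5; it defines the ingroup but does not resolve relationships within it.
Most parsimonious ingroup topology: (Zeta,((Delta,Eta),(Beta,Alpha))).
Delta and Eta share a more recent common ancestor with each other than either does with Alpha, so Alpha is the least closely related of the three.

Alpha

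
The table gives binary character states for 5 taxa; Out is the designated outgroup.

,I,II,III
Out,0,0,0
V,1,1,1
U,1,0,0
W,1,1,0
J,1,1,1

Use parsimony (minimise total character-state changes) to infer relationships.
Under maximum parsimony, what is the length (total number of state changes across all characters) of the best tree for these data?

3

The outgroup has state '0' for every character, so '1' is the derived state throughout.
All ingroup taxa share the derived state '1' for I; it defines the ingroup but does not resolve relationships within it.
II (derived state '1') is shared by J, V, and W — a synapomorphy uniting that clade.
Only J and V show the derived state '1' for III, supporting them as a clade.
Most parsimonious ingroup topology: (((V,J),W),U).
Changes per character on this tree: I: 1; II: 1; III: 1.
Total = 3.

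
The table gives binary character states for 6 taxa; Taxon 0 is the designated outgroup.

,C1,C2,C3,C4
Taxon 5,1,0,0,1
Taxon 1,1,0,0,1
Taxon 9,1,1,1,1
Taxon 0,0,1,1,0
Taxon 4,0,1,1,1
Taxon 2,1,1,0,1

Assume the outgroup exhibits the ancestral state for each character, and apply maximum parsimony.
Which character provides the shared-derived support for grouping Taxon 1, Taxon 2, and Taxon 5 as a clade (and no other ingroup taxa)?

C3

Character polarity is set by the outgroup: the derived state is whichever differs from the outgroup's state, so for C2, C3 the derived state is '0', and for the remaining characters it is '1'.
C1 (derived state '1') is shared by Taxon 1, Taxon 2, Taxon 5, and Taxon 9 — a synapomorphy uniting that clade.
C2 (derived state '0') is shared by Taxon 1 and Taxon 5 — a synapomorphy uniting that clade.
Only Taxon 1, Taxon 2, and Taxon 5 show the derived state '0' for C3, supporting them as a clade.
C4 (derived state '1') is shared by all ingroup taxa — unites the whole ingroup.
Most parsimonious ingroup topology: ((((Taxon 5,Taxon 1),Taxon 2),Taxon 9),Taxon 4).
The clade {Taxon 1, Taxon 2, Taxon 5} is supported by C3: its derived state '0' occurs in exactly those taxa and in no other taxon (including the outgroup).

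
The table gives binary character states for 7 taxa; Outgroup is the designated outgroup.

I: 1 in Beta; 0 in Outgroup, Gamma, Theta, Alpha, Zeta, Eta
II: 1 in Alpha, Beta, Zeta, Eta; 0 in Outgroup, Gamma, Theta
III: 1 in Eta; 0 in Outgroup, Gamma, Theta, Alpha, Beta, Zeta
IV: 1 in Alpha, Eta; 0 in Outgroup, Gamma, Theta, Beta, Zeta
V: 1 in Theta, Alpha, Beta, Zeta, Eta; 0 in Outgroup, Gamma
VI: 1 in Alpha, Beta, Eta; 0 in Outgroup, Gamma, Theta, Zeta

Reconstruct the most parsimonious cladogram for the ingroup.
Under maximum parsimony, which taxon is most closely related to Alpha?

Eta

The outgroup has state '0' for every character, so '1' is the derived state throughout.
I: derived state '1' in Beta only — an autapomorphy, so it tells us nothing about relationships among taxa.
Only Alpha, Beta, Eta, and Zeta show the derived state '1' for II, supporting them as a clade.
III: derived state '1' in Eta only — an autapomorphy, so it tells us nothing about relationships among taxa.
IV: derived state '1' in Alpha and Eta only — synapomorphy for {Alpha, Eta}.
Only Alpha, Beta, Eta, Theta, and Zeta show the derived state '1' for V, supporting them as a clade.
VI: derived state '1' in Alpha, Beta, and Eta only — synapomorphy for {Alpha, Beta, Eta}.
Most parsimonious ingroup topology: (Gamma,(Theta,(((Alpha,Eta),Beta),Zeta))).
Alpha and Eta form a cherry on this tree, so they are sister taxa.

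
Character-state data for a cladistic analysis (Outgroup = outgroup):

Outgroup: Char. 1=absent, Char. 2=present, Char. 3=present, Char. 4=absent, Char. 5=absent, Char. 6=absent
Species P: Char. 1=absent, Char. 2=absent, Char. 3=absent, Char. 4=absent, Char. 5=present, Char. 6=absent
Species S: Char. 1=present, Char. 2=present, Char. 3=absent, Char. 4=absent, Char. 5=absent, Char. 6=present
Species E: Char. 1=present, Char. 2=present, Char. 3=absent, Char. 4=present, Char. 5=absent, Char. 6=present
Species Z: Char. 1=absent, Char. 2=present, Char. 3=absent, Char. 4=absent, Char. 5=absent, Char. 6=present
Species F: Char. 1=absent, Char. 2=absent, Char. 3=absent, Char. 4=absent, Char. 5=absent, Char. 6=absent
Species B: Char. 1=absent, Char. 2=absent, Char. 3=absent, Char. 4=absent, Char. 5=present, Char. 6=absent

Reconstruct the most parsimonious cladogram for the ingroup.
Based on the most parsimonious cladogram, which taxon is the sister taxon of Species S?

Species E

Character polarity is set by the outgroup: the derived state is whichever differs from the outgroup's state, so for Char. 2, Char. 3 the derived state is 'absent', and for the remaining characters it is 'present'.
Char. 1: derived state 'present' in Species E and Species S only — synapomorphy for {Species E, Species S}.
Char. 2 (derived state 'absent') is shared by Species B, Species F, and Species P — a synapomorphy uniting that clade.
All ingroup taxa share the derived state 'absent' for Char. 3; it defines the ingroup but does not resolve relationships within it.
Char. 4 (derived state 'present') is unique to Species E (autapomorphy; uninformative for grouping).
Only Species B and Species P show the derived state 'present' for Char. 5, supporting them as a clade.
Char. 6: derived state 'present' in Species E, Species S, and Species Z only — synapomorphy for {Species E, Species S, Species Z}.
Most parsimonious ingroup topology: (((Species P,Species B),Species F),((Species S,Species E),Species Z)).
Species S and Species E form a cherry on this tree, so they are sister taxa.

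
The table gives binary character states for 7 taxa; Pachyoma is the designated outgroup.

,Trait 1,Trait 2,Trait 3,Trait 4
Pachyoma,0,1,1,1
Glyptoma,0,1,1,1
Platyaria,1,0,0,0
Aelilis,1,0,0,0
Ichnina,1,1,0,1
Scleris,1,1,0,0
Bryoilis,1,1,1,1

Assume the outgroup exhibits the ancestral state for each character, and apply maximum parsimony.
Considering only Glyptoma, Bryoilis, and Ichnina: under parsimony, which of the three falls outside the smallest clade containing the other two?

Glyptoma

Character polarity is set by the outgroup: the derived state is whichever differs from the outgroup's state, so for Trait 2, Trait 3, Trait 4 the derived state is '0', and for the remaining characters it is '1'.
Only Aelilis, Bryoilis, Ichnina, Platyaria, and Scleris show the derived state '1' for Trait 1, supporting them as a clade.
Only Aelilis and Platyaria show the derived state '0' for Trait 2, supporting them as a clade.
Only Aelilis, Ichnina, Platyaria, and Scleris show the derived state '0' for Trait 3, supporting them as a clade.
Trait 4: derived state '0' in Aelilis, Platyaria, and Scleris only — synapomorphy for {Aelilis, Platyaria, Scleris}.
Most parsimonious ingroup topology: (Glyptoma,((((Platyaria,Aelilis),Scleris),Ichnina),Bryoilis)).
Ichnina and Bryoilis share a more recent common ancestor with each other than either does with Glyptoma, so Glyptoma is the least closely related of the three.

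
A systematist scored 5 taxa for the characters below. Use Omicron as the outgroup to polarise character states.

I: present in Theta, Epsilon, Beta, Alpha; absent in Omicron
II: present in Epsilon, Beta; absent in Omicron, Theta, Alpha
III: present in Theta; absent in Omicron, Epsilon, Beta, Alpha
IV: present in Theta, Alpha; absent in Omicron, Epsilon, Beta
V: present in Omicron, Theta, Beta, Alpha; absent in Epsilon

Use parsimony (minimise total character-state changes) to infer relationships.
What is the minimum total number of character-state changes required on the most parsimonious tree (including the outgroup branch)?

5

Character polarity is set by the outgroup: the derived state is whichever differs from the outgroup's state, so for V the derived state is 'absent', and for the remaining characters it is 'present'.
All ingroup taxa share the derived state 'present' for I; it defines the ingroup but does not resolve relationships within it.
Only Beta and Epsilon show the derived state 'present' for II, supporting them as a clade.
III (derived state 'present') is unique to Theta (autapomorphy; uninformative for grouping).
IV (derived state 'present') is shared by Alpha and Theta — a synapomorphy uniting that clade.
V (derived state 'absent') is unique to Epsilon (autapomorphy; uninformative for grouping).
Most parsimonious ingroup topology: ((Theta,Alpha),(Epsilon,Beta)).
Changes per character on this tree: I: 1; II: 1; III: 1; IV: 1; V: 1.
Total = 5.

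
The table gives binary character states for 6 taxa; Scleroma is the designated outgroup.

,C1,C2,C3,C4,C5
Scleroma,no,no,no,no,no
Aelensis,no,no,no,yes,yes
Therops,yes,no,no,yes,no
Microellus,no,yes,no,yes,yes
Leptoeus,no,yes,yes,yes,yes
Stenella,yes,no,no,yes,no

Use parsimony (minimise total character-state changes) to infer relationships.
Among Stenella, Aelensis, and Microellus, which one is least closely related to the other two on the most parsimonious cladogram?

The outgroup has state 'no' for every character, so 'yes' is the derived state throughout.
C1: derived state 'yes' in Stenella and Therops only — synapomorphy for {Stenella, Therops}.
C2: derived state 'yes' in Leptoeus and Microellus only — synapomorphy for {Leptoeus, Microellus}.
C3: derived state 'yes' in Leptoeus only — an autapomorphy, so it tells us nothing about relationships among taxa.
All ingroup taxa share the derived state 'yes' for C4; it defines the ingroup but does not resolve relationships within it.
C5: derived state 'yes' in Aelensis, Leptoeus, and Microellus only — synapomorphy for {Aelensis, Leptoeus, Microellus}.
Most parsimonious ingroup topology: ((Aelensis,(Microellus,Leptoeus)),(Therops,Stenella)).
Microellus and Aelensis share a more recent common ancestor with each other than either does with Stenella, so Stenella is the least closely related of the three.

Stenella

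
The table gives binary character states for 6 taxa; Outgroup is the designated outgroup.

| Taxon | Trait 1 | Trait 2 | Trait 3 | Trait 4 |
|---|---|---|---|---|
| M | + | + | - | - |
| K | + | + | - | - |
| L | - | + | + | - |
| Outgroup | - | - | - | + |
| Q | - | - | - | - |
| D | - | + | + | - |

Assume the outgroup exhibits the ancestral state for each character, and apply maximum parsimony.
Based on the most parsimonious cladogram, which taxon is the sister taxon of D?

L

Character polarity is set by the outgroup: the derived state is whichever differs from the outgroup's state, so for Trait 4 the derived state is '-', and for the remaining characters it is '+'.
Trait 1 (derived state '+') is shared by K and M — a synapomorphy uniting that clade.
Only D, K, L, and M show the derived state '+' for Trait 2, supporting them as a clade.
Trait 3 (derived state '+') is shared by D and L — a synapomorphy uniting that clade.
All ingroup taxa share the derived state '-' for Trait 4; it defines the ingroup but does not resolve relationships within it.
Most parsimonious ingroup topology: (((D,L),(M,K)),Q).
D and L form a cherry on this tree, so they are sister taxa.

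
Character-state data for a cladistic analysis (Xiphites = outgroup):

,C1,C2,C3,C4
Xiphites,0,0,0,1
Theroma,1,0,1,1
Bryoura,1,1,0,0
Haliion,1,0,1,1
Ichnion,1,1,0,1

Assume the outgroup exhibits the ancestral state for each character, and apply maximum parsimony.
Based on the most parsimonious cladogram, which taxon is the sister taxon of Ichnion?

Bryoura

Character polarity is set by the outgroup: the derived state is whichever differs from the outgroup's state, so for C4 the derived state is '0', and for the remaining characters it is '1'.
C1 (derived state '1') is shared by all ingroup taxa — unites the whole ingroup.
C2 (derived state '1') is shared by Bryoura and Ichnion — a synapomorphy uniting that clade.
Only Haliion and Theroma show the derived state '1' for C3, supporting them as a clade.
C4: derived state '0' in Bryoura only — an autapomorphy, so it tells us nothing about relationships among taxa.
Most parsimonious ingroup topology: ((Ichnion,Bryoura),(Haliion,Theroma)).
Ichnion and Bryoura form a cherry on this tree, so they are sister taxa.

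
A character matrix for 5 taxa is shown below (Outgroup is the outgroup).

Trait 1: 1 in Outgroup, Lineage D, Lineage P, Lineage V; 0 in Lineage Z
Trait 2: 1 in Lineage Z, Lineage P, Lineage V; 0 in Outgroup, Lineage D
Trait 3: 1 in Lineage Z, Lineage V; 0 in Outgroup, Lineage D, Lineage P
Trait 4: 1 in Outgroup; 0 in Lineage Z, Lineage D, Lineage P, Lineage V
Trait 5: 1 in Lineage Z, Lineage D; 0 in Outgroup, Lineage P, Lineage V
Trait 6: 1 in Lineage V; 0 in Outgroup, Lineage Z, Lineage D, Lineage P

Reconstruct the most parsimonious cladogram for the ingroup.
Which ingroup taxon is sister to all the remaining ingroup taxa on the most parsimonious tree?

Character polarity is set by the outgroup: the derived state is whichever differs from the outgroup's state, so for Trait 1, Trait 4 the derived state is '0', and for the remaining characters it is '1'.
Trait 1 (derived state '0') is unique to Lineage Z (autapomorphy; uninformative for grouping).
Trait 2 (derived state '1') is shared by Lineage P, Lineage V, and Lineage Z — a synapomorphy uniting that clade.
Trait 3: derived state '1' in Lineage V and Lineage Z only — synapomorphy for {Lineage V, Lineage Z}.
Trait 4 (derived state '0') is shared by all ingroup taxa — unites the whole ingroup.
Trait 5 groups Lineage D and Lineage Z, which is incompatible with the clades supported by the remaining characters; treating it as convergent (homoplasy) costs fewer steps than any alternative tree.
Trait 6 (derived state '1') is unique to Lineage V (autapomorphy; uninformative for grouping).
Most parsimonious ingroup topology: (((Lineage Z,Lineage V),Lineage P),Lineage D).
Lineage D is sister to the clade containing all other ingroup taxa, so it is the earliest-diverging (most basal) ingroup lineage.

Lineage D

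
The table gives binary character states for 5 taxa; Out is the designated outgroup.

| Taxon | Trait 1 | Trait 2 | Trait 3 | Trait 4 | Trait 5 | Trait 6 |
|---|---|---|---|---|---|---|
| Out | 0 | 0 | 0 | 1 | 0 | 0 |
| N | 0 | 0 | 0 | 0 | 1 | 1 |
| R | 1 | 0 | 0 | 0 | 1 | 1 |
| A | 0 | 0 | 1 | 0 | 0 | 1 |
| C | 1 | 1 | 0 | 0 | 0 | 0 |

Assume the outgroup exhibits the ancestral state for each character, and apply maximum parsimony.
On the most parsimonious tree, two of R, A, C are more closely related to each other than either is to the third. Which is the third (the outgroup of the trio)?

C

Character polarity is set by the outgroup: the derived state is whichever differs from the outgroup's state, so for Trait 4 the derived state is '0', and for the remaining characters it is '1'.
Trait 1 (state '1') occurs in C and R but conflicts with the nesting implied by the other characters — most parsimoniously interpreted as homoplasy.
Trait 2 (derived state '1') is unique to C (autapomorphy; uninformative for grouping).
Trait 3 (derived state '1') is unique to A (autapomorphy; uninformative for grouping).
All ingroup taxa share the derived state '0' for Trait 4; it defines the ingroup but does not resolve relationships within it.
Trait 5: derived state '1' in N and R only — synapomorphy for {N, R}.
Only A, N, and R show the derived state '1' for Trait 6, supporting them as a clade.
Most parsimonious ingroup topology: (((N,R),A),C).
A and R share a more recent common ancestor with each other than either does with C, so C is the least closely related of the three.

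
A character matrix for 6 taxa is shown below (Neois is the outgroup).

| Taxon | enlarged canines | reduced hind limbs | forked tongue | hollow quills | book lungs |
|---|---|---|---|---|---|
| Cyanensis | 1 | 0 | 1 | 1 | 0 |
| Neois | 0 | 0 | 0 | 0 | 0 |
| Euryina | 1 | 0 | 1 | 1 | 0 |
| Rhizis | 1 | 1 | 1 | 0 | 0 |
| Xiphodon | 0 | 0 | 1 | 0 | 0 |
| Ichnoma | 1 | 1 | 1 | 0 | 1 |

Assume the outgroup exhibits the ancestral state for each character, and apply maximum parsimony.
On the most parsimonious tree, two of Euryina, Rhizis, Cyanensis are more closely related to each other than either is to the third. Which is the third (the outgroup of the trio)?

The outgroup has state '0' for every character, so '1' is the derived state throughout.
enlarged canines (derived state '1') is shared by Cyanensis, Euryina, Ichnoma, and Rhizis — a synapomorphy uniting that clade.
reduced hind limbs: derived state '1' in Ichnoma and Rhizis only — synapomorphy for {Ichnoma, Rhizis}.
forked tongue (derived state '1') is shared by all ingroup taxa — unites the whole ingroup.
hollow quills: derived state '1' in Cyanensis and Euryina only — synapomorphy for {Cyanensis, Euryina}.
book lungs: derived state '1' in Ichnoma only — an autapomorphy, so it tells us nothing about relationships among taxa.
Most parsimonious ingroup topology: (((Euryina,Cyanensis),(Ichnoma,Rhizis)),Xiphodon).
Euryina and Cyanensis share a more recent common ancestor with each other than either does with Rhizis, so Rhizis is the least closely related of the three.

Rhizis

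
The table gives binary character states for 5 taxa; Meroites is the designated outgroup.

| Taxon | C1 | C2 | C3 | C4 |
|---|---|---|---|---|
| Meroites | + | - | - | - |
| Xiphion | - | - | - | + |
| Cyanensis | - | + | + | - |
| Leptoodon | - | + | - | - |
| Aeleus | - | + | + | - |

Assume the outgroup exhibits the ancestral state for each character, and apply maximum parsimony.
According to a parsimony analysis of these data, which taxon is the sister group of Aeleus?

Character polarity is set by the outgroup: the derived state is whichever differs from the outgroup's state, so for C1 the derived state is '-', and for the remaining characters it is '+'.
C1 (derived state '-') is shared by all ingroup taxa — unites the whole ingroup.
C2: derived state '+' in Aeleus, Cyanensis, and Leptoodon only — synapomorphy for {Aeleus, Cyanensis, Leptoodon}.
Only Aeleus and Cyanensis show the derived state '+' for C3, supporting them as a clade.
C4: derived state '+' in Xiphion only — an autapomorphy, so it tells us nothing about relationships among taxa.
Most parsimonious ingroup topology: (Xiphion,((Cyanensis,Aeleus),Leptoodon)).
Aeleus and Cyanensis form a cherry on this tree, so they are sister taxa.

Cyanensis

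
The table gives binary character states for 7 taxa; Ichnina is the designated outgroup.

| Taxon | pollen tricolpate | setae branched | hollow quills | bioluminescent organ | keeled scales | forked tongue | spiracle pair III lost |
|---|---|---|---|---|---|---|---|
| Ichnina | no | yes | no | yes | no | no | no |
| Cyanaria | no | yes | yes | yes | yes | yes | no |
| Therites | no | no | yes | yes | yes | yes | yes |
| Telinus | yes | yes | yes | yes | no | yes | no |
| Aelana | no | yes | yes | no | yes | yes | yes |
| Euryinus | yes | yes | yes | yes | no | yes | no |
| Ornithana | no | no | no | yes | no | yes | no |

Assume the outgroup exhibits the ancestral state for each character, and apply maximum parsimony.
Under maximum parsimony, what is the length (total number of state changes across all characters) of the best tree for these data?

8

Character polarity is set by the outgroup: the derived state is whichever differs from the outgroup's state, so for setae branched, bioluminescent organ the derived state is 'no', and for the remaining characters it is 'yes'.
pollen tricolpate: derived state 'yes' in Euryinus and Telinus only — synapomorphy for {Euryinus, Telinus}.
setae branched groups Ornithana and Therites, which is incompatible with the clades supported by the remaining characters; treating it as convergent (homoplasy) costs fewer steps than any alternative tree.
hollow quills (derived state 'yes') is shared by Aelana, Cyanaria, Euryinus, Telinus, and Therites — a synapomorphy uniting that clade.
bioluminescent organ (derived state 'no') is unique to Aelana (autapomorphy; uninformative for grouping).
Only Aelana, Cyanaria, and Therites show the derived state 'yes' for keeled scales, supporting them as a clade.
All ingroup taxa share the derived state 'yes' for forked tongue; it defines the ingroup but does not resolve relationships within it.
Only Aelana and Therites show the derived state 'yes' for spiracle pair III lost, supporting them as a clade.
Most parsimonious ingroup topology: (((Cyanaria,(Therites,Aelana)),(Telinus,Euryinus)),Ornithana).
Changes per character on this tree: pollen tricolpate: 1; setae branched: 2; hollow quills: 1; bioluminescent organ: 1; keeled scales: 1; forked tongue: 1; spiracle pair III lost: 1.
Total = 8.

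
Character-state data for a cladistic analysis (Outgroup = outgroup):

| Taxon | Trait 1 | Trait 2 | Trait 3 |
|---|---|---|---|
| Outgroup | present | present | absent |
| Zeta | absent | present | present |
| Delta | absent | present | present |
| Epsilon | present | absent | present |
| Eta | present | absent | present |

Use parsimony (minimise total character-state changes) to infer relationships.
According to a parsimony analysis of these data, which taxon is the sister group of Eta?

Character polarity is set by the outgroup: the derived state is whichever differs from the outgroup's state, so for Trait 1, Trait 2 the derived state is 'absent', and for the remaining characters it is 'present'.
Only Delta and Zeta show the derived state 'absent' for Trait 1, supporting them as a clade.
Trait 2 (derived state 'absent') is shared by Epsilon and Eta — a synapomorphy uniting that clade.
Trait 3 (derived state 'present') is shared by all ingroup taxa — unites the whole ingroup.
Most parsimonious ingroup topology: ((Zeta,Delta),(Epsilon,Eta)).
Eta and Epsilon form a cherry on this tree, so they are sister taxa.

Epsilon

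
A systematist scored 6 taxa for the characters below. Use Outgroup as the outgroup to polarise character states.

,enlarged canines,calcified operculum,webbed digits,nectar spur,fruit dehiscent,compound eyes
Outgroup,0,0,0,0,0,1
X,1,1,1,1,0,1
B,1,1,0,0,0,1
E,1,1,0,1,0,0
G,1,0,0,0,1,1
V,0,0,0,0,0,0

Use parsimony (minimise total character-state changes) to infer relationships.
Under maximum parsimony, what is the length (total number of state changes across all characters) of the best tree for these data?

Character polarity is set by the outgroup: the derived state is whichever differs from the outgroup's state, so for compound eyes the derived state is '0', and for the remaining characters it is '1'.
enlarged canines (derived state '1') is shared by B, E, G, and X — a synapomorphy uniting that clade.
calcified operculum: derived state '1' in B, E, and X only — synapomorphy for {B, E, X}.
webbed digits: derived state '1' in X only — an autapomorphy, so it tells us nothing about relationships among taxa.
nectar spur (derived state '1') is shared by E and X — a synapomorphy uniting that clade.
fruit dehiscent: derived state '1' in G only — an autapomorphy, so it tells us nothing about relationships among taxa.
compound eyes groups E and V, which is incompatible with the clades supported by the remaining characters; treating it as convergent (homoplasy) costs fewer steps than any alternative tree.
Most parsimonious ingroup topology: ((((X,E),B),G),V).
Changes per character on this tree: enlarged canines: 1; calcified operculum: 1; webbed digits: 1; nectar spur: 1; fruit dehiscent: 1; compound eyes: 2.
Total = 7.

7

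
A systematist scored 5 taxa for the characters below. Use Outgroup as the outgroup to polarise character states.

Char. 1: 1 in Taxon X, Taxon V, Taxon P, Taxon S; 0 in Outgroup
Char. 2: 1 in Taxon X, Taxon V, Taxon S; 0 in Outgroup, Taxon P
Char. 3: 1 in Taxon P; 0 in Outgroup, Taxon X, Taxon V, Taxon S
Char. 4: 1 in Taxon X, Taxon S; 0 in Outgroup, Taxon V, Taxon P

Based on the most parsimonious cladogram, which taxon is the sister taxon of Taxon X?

Taxon S

The outgroup has state '0' for every character, so '1' is the derived state throughout.
Char. 1 (derived state '1') is shared by all ingroup taxa — unites the whole ingroup.
Only Taxon S, Taxon V, and Taxon X show the derived state '1' for Char. 2, supporting them as a clade.
Char. 3 (derived state '1') is unique to Taxon P (autapomorphy; uninformative for grouping).
Char. 4: derived state '1' in Taxon S and Taxon X only — synapomorphy for {Taxon S, Taxon X}.
Most parsimonious ingroup topology: (((Taxon X,Taxon S),Taxon V),Taxon P).
Taxon X and Taxon S form a cherry on this tree, so they are sister taxa.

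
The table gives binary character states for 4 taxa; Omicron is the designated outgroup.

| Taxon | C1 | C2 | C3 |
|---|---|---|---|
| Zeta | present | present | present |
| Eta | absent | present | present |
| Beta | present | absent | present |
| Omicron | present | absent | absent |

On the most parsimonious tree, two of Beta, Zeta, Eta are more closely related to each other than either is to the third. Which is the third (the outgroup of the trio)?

Character polarity is set by the outgroup: the derived state is whichever differs from the outgroup's state, so for C1 the derived state is 'absent', and for the remaining characters it is 'present'.
C1 (derived state 'absent') is unique to Eta (autapomorphy; uninformative for grouping).
C2 (derived state 'present') is shared by Eta and Zeta — a synapomorphy uniting that clade.
C3 (derived state 'present') is shared by all ingroup taxa — unites the whole ingroup.
Most parsimonious ingroup topology: ((Zeta,Eta),Beta).
Zeta and Eta share a more recent common ancestor with each other than either does with Beta, so Beta is the least closely related of the three.

Beta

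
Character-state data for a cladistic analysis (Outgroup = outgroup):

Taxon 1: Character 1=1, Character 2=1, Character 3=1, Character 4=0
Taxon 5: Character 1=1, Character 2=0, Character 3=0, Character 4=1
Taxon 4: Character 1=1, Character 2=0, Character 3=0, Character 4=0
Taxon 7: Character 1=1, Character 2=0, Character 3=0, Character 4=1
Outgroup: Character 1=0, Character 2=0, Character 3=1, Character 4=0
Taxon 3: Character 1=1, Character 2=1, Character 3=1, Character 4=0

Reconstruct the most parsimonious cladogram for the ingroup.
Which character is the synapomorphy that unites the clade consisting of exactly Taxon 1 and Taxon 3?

Character 2

Character polarity is set by the outgroup: the derived state is whichever differs from the outgroup's state, so for Character 3 the derived state is '0', and for the remaining characters it is '1'.
Character 1 (derived state '1') is shared by all ingroup taxa — unites the whole ingroup.
Only Taxon 1 and Taxon 3 show the derived state '1' for Character 2, supporting them as a clade.
Only Taxon 4, Taxon 5, and Taxon 7 show the derived state '0' for Character 3, supporting them as a clade.
Character 4 (derived state '1') is shared by Taxon 5 and Taxon 7 — a synapomorphy uniting that clade.
Most parsimonious ingroup topology: ((Taxon 3,Taxon 1),((Taxon 7,Taxon 5),Taxon 4)).
The clade {Taxon 1, Taxon 3} is supported by Character 2: its derived state '1' occurs in exactly those taxa and in no other taxon (including the outgroup).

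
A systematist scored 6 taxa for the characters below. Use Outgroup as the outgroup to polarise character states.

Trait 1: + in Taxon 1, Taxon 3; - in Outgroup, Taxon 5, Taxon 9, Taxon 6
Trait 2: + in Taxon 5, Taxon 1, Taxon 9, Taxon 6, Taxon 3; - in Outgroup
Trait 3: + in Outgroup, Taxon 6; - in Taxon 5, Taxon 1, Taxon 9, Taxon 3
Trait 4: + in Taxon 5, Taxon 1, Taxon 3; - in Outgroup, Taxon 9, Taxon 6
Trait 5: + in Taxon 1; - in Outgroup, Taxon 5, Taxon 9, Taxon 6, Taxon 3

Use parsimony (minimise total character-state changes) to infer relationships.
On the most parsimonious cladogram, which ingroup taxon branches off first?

Taxon 6

Character polarity is set by the outgroup: the derived state is whichever differs from the outgroup's state, so for Trait 3 the derived state is '-', and for the remaining characters it is '+'.
Trait 1 (derived state '+') is shared by Taxon 1 and Taxon 3 — a synapomorphy uniting that clade.
All ingroup taxa share the derived state '+' for Trait 2; it defines the ingroup but does not resolve relationships within it.
Trait 3 (derived state '-') is shared by Taxon 1, Taxon 3, Taxon 5, and Taxon 9 — a synapomorphy uniting that clade.
Trait 4: derived state '+' in Taxon 1, Taxon 3, and Taxon 5 only — synapomorphy for {Taxon 1, Taxon 3, Taxon 5}.
Trait 5 (derived state '+') is unique to Taxon 1 (autapomorphy; uninformative for grouping).
Most parsimonious ingroup topology: (((Taxon 5,(Taxon 1,Taxon 3)),Taxon 9),Taxon 6).
Taxon 6 is sister to the clade containing all other ingroup taxa, so it is the earliest-diverging (most basal) ingroup lineage.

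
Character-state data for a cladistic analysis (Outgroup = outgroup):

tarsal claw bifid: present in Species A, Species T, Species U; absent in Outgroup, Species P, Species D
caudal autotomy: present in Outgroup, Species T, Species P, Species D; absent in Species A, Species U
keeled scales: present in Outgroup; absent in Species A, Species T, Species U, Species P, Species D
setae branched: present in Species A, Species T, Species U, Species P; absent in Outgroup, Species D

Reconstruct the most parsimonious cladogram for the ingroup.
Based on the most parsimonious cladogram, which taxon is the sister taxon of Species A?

Species U

Character polarity is set by the outgroup: the derived state is whichever differs from the outgroup's state, so for caudal autotomy, keeled scales the derived state is 'absent', and for the remaining characters it is 'present'.
Only Species A, Species T, and Species U show the derived state 'present' for tarsal claw bifid, supporting them as a clade.
Only Species A and Species U show the derived state 'absent' for caudal autotomy, supporting them as a clade.
keeled scales (derived state 'absent') is shared by all ingroup taxa — unites the whole ingroup.
Only Species A, Species P, Species T, and Species U show the derived state 'present' for setae branched, supporting them as a clade.
Most parsimonious ingroup topology: ((((Species A,Species U),Species T),Species P),Species D).
Species A and Species U form a cherry on this tree, so they are sister taxa.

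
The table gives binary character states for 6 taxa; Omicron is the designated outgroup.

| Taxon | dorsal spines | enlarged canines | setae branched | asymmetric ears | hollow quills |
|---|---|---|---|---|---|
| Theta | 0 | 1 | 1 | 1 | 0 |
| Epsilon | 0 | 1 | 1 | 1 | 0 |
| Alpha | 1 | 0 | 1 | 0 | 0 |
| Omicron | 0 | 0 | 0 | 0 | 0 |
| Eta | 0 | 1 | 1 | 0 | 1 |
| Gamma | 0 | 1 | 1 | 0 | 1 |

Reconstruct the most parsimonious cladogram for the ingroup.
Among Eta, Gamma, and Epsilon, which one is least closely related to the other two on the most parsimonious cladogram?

The outgroup has state '0' for every character, so '1' is the derived state throughout.
dorsal spines: derived state '1' in Alpha only — an autapomorphy, so it tells us nothing about relationships among taxa.
Only Epsilon, Eta, Gamma, and Theta show the derived state '1' for enlarged canines, supporting them as a clade.
All ingroup taxa share the derived state '1' for setae branched; it defines the ingroup but does not resolve relationships within it.
asymmetric ears (derived state '1') is shared by Epsilon and Theta — a synapomorphy uniting that clade.
hollow quills: derived state '1' in Eta and Gamma only — synapomorphy for {Eta, Gamma}.
Most parsimonious ingroup topology: (((Gamma,Eta),(Epsilon,Theta)),Alpha).
Gamma and Eta share a more recent common ancestor with each other than either does with Epsilon, so Epsilon is the least closely related of the three.

Epsilon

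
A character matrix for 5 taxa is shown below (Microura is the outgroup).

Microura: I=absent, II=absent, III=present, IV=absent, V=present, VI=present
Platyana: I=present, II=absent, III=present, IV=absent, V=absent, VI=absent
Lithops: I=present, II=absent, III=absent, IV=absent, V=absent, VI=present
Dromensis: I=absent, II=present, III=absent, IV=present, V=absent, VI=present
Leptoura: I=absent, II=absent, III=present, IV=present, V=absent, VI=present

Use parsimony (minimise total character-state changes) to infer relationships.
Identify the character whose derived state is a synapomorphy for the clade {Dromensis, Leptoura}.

Character polarity is set by the outgroup: the derived state is whichever differs from the outgroup's state, so for III, V, VI the derived state is 'absent', and for the remaining characters it is 'present'.
I (derived state 'present') is shared by Lithops and Platyana — a synapomorphy uniting that clade.
II (derived state 'present') is unique to Dromensis (autapomorphy; uninformative for grouping).
III (state 'absent') occurs in Dromensis and Lithops but conflicts with the nesting implied by the other characters — most parsimoniously interpreted as homoplasy.
IV (derived state 'present') is shared by Dromensis and Leptoura — a synapomorphy uniting that clade.
All ingroup taxa share the derived state 'absent' for V; it defines the ingroup but does not resolve relationships within it.
VI: derived state 'absent' in Platyana only — an autapomorphy, so it tells us nothing about relationships among taxa.
Most parsimonious ingroup topology: ((Platyana,Lithops),(Dromensis,Leptoura)).
The clade {Dromensis, Leptoura} is supported by IV: its derived state 'present' occurs in exactly those taxa and in no other taxon (including the outgroup).

IV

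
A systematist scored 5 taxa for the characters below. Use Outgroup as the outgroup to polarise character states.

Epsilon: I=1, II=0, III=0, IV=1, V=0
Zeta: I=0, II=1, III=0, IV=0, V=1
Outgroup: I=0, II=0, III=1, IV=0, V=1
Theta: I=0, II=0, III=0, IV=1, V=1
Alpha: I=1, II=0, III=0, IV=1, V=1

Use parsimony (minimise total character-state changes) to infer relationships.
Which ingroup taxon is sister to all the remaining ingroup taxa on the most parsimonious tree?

Zeta

Character polarity is set by the outgroup: the derived state is whichever differs from the outgroup's state, so for III, V the derived state is '0', and for the remaining characters it is '1'.
I: derived state '1' in Alpha and Epsilon only — synapomorphy for {Alpha, Epsilon}.
II: derived state '1' in Zeta only — an autapomorphy, so it tells us nothing about relationships among taxa.
III (derived state '0') is shared by all ingroup taxa — unites the whole ingroup.
Only Alpha, Epsilon, and Theta show the derived state '1' for IV, supporting them as a clade.
V: derived state '0' in Epsilon only — an autapomorphy, so it tells us nothing about relationships among taxa.
Most parsimonious ingroup topology: (((Alpha,Epsilon),Theta),Zeta).
Zeta is sister to the clade containing all other ingroup taxa, so it is the earliest-diverging (most basal) ingroup lineage.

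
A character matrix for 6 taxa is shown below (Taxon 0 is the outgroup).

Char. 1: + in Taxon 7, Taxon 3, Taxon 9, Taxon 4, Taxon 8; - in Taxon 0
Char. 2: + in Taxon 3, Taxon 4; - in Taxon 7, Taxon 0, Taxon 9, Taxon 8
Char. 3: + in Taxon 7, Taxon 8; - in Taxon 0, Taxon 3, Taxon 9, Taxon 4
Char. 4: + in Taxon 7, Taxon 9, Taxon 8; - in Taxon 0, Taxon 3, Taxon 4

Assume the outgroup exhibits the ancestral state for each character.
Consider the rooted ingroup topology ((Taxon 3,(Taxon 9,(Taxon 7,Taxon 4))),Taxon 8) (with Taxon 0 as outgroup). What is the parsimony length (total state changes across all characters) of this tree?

8

Map each character onto ((Taxon 3,(Taxon 9,(Taxon 7,Taxon 4))),Taxon 8) (rooted by Taxon 0) and count the minimum state changes it requires (Fitch parsimony):
Char. 1: 1; Char. 2: 2; Char. 3: 2; Char. 4: 3.
Total tree length = 8.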